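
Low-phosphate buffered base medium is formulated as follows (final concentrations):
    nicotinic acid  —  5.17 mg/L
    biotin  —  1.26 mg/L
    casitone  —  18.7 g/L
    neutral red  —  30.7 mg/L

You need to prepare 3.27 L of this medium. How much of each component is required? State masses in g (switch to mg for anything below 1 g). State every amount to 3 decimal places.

nicotinic acid 16.906 mg; biotin 4.120 mg; casitone 61.149 g; neutral red 100.389 mg

Scale factor relative to 1 L: 3.27.
nicotinic acid: 5.17 mg/L × 3.27 L = 16.906 mg
biotin: 1.26 mg/L × 3.27 L = 4.120 mg
casitone: 18.7 g/L × 3.27 L = 61.149 g
neutral red: 30.7 mg/L × 3.27 L = 100.389 mg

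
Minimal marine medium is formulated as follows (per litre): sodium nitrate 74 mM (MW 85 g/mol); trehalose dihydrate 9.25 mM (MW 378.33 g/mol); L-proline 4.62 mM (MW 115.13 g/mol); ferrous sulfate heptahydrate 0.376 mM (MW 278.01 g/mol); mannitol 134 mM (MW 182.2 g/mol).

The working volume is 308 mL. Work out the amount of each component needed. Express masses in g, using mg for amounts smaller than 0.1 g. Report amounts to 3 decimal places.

sodium nitrate 1.937 g; trehalose dihydrate 1.078 g; L-proline 0.164 g; ferrous sulfate heptahydrate 32.196 mg; mannitol 7.520 g

Working volume: 308 mL = 0.308 L.
sodium nitrate: 74 mmol/L × 85 g/mol × 0.308 L ÷ 1000 = 1.937 g
trehalose dihydrate: 9.25 mmol/L × 378.33 g/mol × 0.308 L ÷ 1000 = 1.078 g
L-proline: 4.62 mmol/L × 115.13 g/mol × 0.308 L ÷ 1000 = 0.164 g
ferrous sulfate heptahydrate: 0.376 mmol/L × 278.01 mg/mmol × 0.308 L = 32.196 mg
mannitol: 134 mmol/L × 182.2 g/mol × 0.308 L ÷ 1000 = 7.520 g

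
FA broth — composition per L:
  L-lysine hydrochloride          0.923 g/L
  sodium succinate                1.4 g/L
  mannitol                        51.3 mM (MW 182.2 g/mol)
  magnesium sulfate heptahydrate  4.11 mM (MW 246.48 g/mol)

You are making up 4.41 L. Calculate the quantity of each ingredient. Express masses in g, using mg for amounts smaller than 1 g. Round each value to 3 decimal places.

Scale factor relative to 1 L: 4.41.
L-lysine hydrochloride: 0.923 g/L × 4.41 L = 4.070 g
sodium succinate: 1.4 g/L × 4.41 L = 6.174 g
mannitol: 51.3 mmol/L × 182.2 g/mol × 4.41 L ÷ 1000 = 41.220 g
magnesium sulfate heptahydrate: 4.11 mmol/L × 246.48 g/mol × 4.41 L ÷ 1000 = 4.467 g

L-lysine hydrochloride 4.070 g; sodium succinate 6.174 g; mannitol 41.220 g; magnesium sulfate heptahydrate 4.467 g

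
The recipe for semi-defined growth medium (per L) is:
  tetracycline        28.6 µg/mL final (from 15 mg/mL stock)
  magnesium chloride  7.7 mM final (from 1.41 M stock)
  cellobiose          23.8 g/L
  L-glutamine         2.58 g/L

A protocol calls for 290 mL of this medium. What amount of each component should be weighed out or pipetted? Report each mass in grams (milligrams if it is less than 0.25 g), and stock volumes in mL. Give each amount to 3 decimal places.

Scale factor relative to 1 L: 0.29.
tetracycline: dilute stock: 28.6 µg/mL × 290 mL ÷ 15000 µg/mL = 0.553 mL
magnesium chloride: dilute stock: 7.7 mM × 290 mL ÷ 1410 mM = 1.584 mL
cellobiose: 23.8 g/L × 0.29 L = 6.902 g
L-glutamine: 2.58 g/L × 0.29 L = 0.748 g

tetracycline 0.553 mL; magnesium chloride 1.584 mL; cellobiose 6.902 g; L-glutamine 0.748 g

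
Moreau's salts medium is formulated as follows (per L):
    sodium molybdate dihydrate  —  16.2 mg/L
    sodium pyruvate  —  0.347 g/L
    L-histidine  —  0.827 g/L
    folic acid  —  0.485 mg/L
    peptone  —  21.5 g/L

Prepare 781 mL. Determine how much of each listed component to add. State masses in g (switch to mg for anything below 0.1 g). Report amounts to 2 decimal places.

sodium molybdate dihydrate 12.65 mg; sodium pyruvate 0.27 g; L-histidine 0.65 g; folic acid 0.38 mg; peptone 16.79 g

Working volume: 781 mL = 0.781 L.
sodium molybdate dihydrate: 16.2 mg/L × 0.781 L = 12.65 mg
sodium pyruvate: 0.347 g/L × 0.781 L = 0.27 g
L-histidine: 0.827 g/L × 0.781 L = 0.65 g
folic acid: 0.485 mg/L × 0.781 L = 0.38 mg
peptone: 21.5 g/L × 0.781 L = 16.79 g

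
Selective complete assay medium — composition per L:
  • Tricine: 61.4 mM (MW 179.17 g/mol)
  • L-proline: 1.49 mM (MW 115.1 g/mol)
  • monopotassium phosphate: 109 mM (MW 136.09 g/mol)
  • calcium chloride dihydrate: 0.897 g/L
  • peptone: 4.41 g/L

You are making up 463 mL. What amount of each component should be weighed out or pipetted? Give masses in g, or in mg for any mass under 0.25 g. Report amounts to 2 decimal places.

Scale factor relative to 1 L: 0.463.
Tricine: 61.4 mmol/L × 179.17 g/mol × 0.463 L ÷ 1000 = 5.09 g
L-proline: 1.49 mmol/L × 115.1 mg/mmol × 0.463 L = 79.40 mg
monopotassium phosphate: 109 mmol/L × 136.09 g/mol × 0.463 L ÷ 1000 = 6.87 g
calcium chloride dihydrate: 0.897 g/L × 0.463 L = 0.42 g
peptone: 4.41 g/L × 0.463 L = 2.04 g

Tricine 5.09 g; L-proline 79.40 mg; monopotassium phosphate 6.87 g; calcium chloride dihydrate 0.42 g; peptone 2.04 g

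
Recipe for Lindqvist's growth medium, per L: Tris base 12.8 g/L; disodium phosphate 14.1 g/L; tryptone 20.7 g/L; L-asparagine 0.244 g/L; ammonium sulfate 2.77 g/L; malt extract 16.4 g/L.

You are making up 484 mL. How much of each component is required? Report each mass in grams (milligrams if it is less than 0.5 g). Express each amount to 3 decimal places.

Tris base 6.195 g; disodium phosphate 6.824 g; tryptone 10.019 g; L-asparagine 118.096 mg; ammonium sulfate 1.341 g; malt extract 7.938 g

Scale factor relative to 1 L: 0.484.
Tris base: 12.8 g/L × 0.484 L = 6.195 g
disodium phosphate: 14.1 g/L × 0.484 L = 6.824 g
tryptone: 20.7 g/L × 0.484 L = 10.019 g
L-asparagine: 0.244 g/L × 0.484 L = 0.118096 g = 118.096 mg
ammonium sulfate: 2.77 g/L × 0.484 L = 1.341 g
malt extract: 16.4 g/L × 0.484 L = 7.938 g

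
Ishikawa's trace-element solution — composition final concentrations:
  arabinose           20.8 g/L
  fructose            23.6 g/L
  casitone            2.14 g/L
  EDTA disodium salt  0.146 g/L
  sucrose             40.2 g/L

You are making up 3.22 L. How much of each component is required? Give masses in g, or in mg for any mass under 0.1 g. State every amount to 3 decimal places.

Working volume: 3.22 L.
arabinose: 20.8 g/L × 3.22 L = 66.976 g
fructose: 23.6 g/L × 3.22 L = 75.992 g
casitone: 2.14 g/L × 3.22 L = 6.891 g
EDTA disodium salt: 0.146 g/L × 3.22 L = 0.470 g
sucrose: 40.2 g/L × 3.22 L = 129.444 g

arabinose 66.976 g; fructose 75.992 g; casitone 6.891 g; EDTA disodium salt 0.470 g; sucrose 129.444 g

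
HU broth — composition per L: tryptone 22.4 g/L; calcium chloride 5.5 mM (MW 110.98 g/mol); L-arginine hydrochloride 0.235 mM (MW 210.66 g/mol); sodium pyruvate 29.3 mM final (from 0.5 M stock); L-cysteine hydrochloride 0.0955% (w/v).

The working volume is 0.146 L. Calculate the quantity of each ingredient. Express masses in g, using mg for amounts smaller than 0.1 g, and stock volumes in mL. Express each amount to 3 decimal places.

Scale factor relative to 1 L: 0.146.
tryptone: 22.4 g/L × 0.146 L = 3.270 g
calcium chloride: 5.5 mmol/L × 110.98 mg/mmol × 0.146 L = 89.117 mg
L-arginine hydrochloride: 0.235 mmol/L × 210.66 mg/mmol × 0.146 L = 7.228 mg
sodium pyruvate: V = C2·V2/C1 = 29.3 mM × 146 mL ÷ 500 mM = 8.556 mL
L-cysteine hydrochloride: 0.0955 g per 100 mL × 146 mL ÷ 100 = 0.139 g

tryptone 3.270 g; calcium chloride 89.117 mg; L-arginine hydrochloride 7.228 mg; sodium pyruvate 8.556 mL; L-cysteine hydrochloride 0.139 g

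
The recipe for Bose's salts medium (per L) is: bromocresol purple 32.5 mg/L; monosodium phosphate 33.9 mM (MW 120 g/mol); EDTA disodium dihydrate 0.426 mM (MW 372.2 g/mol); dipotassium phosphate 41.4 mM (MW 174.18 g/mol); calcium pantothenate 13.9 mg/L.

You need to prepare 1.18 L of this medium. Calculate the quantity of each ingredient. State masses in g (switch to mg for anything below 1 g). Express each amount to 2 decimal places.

bromocresol purple 38.35 mg; monosodium phosphate 4.80 g; EDTA disodium dihydrate 187.10 mg; dipotassium phosphate 8.51 g; calcium pantothenate 16.40 mg

Scale factor relative to 1 L: 1.18.
bromocresol purple: 32.5 mg/L × 1.18 L = 38.35 mg
monosodium phosphate: 33.9 mmol/L × 120 g/mol × 1.18 L ÷ 1000 = 4.80 g
EDTA disodium dihydrate: 0.426 mmol/L × 372.2 mg/mmol × 1.18 L = 187.10 mg
dipotassium phosphate: 41.4 mmol/L × 174.18 g/mol × 1.18 L ÷ 1000 = 8.51 g
calcium pantothenate: 13.9 mg/L × 1.18 L = 16.40 mg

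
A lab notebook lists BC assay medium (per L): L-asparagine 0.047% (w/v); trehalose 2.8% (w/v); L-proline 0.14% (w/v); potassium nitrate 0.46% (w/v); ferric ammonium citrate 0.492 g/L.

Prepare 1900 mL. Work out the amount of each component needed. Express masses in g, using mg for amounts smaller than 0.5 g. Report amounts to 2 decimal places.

Target volume = 1900 mL = 1.9 L.
L-asparagine: 0.047% w/v = 0.47 g/L → 0.47 × 1.9 L = 0.89 g
trehalose: 2.8 g per 100 mL × 1900 mL ÷ 100 = 53.20 g
L-proline: 0.14 g per 100 mL × 1900 mL ÷ 100 = 2.66 g
potassium nitrate: 0.46% w/v = 4.6 g/L → 4.6 × 1.9 L = 8.74 g
ferric ammonium citrate: 0.492 g/L × 1.9 L = 0.93 g

L-asparagine 0.89 g; trehalose 53.20 g; L-proline 2.66 g; potassium nitrate 8.74 g; ferric ammonium citrate 0.93 g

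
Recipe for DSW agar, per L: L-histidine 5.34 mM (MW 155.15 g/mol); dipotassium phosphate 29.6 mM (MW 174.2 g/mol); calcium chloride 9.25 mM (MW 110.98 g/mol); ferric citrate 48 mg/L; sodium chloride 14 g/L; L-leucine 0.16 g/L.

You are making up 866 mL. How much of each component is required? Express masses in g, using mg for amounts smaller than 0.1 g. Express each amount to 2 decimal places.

Target volume = 866 mL = 0.866 L.
L-histidine: 5.34 mmol/L × 155.15 g/mol × 0.866 L ÷ 1000 = 0.72 g
dipotassium phosphate: 29.6 mmol/L × 174.2 g/mol × 0.866 L ÷ 1000 = 4.47 g
calcium chloride: 9.25 mmol/L × 110.98 g/mol × 0.866 L ÷ 1000 = 0.89 g
ferric citrate: 48 mg/L × 0.866 L = 41.57 mg
sodium chloride: 14 g/L × 0.866 L = 12.12 g
L-leucine: 0.16 g/L × 0.866 L = 0.14 g

L-histidine 0.72 g; dipotassium phosphate 4.47 g; calcium chloride 0.89 g; ferric citrate 41.57 mg; sodium chloride 12.12 g; L-leucine 0.14 g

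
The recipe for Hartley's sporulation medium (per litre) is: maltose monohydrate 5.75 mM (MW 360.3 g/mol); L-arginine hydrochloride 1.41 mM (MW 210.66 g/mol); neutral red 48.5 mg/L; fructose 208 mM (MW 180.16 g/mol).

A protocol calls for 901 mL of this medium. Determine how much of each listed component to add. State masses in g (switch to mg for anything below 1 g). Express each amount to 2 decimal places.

maltose monohydrate 1.87 g; L-arginine hydrochloride 267.62 mg; neutral red 43.70 mg; fructose 33.76 g

Target volume = 901 mL = 0.901 L.
maltose monohydrate: 5.75 mmol/L × 360.3 g/mol × 0.901 L ÷ 1000 = 1.87 g
L-arginine hydrochloride: 1.41 mmol/L × 210.66 mg/mmol × 0.901 L = 267.62 mg
neutral red: 48.5 mg/L × 0.901 L = 43.70 mg
fructose: 208 mmol/L × 180.16 g/mol × 0.901 L ÷ 1000 = 33.76 g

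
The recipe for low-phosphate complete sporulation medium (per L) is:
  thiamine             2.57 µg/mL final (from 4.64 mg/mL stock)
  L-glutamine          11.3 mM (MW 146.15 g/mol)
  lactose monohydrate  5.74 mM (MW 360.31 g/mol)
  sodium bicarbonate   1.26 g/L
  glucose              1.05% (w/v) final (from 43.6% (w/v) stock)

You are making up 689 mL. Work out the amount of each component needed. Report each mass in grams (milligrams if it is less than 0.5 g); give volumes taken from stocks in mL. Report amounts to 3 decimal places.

Working volume: 689 mL = 0.689 L.
thiamine: dilute stock: 2.57 µg/mL × 689 mL ÷ 4640 µg/mL = 0.382 mL
L-glutamine: 11.3 mmol/L × 146.15 g/mol × 0.689 L ÷ 1000 = 1.138 g
lactose monohydrate: 5.74 mmol/L × 360.31 g/mol × 0.689 L ÷ 1000 = 1.425 g
sodium bicarbonate: 1.26 g/L × 0.689 L = 0.868 g
glucose: C1V1 = C2V2 → 1.05% ÷ 43.6% × 689 mL = 16.593 mL

thiamine 0.382 mL; L-glutamine 1.138 g; lactose monohydrate 1.425 g; sodium bicarbonate 0.868 g; glucose 16.593 mL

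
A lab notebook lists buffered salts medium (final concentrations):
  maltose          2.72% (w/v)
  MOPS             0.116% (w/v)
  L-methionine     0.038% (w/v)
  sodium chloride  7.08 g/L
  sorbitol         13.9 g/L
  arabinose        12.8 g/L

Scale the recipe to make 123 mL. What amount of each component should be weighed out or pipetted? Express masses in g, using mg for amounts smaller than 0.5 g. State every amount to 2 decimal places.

maltose 3.35 g; MOPS 142.68 mg; L-methionine 46.74 mg; sodium chloride 0.87 g; sorbitol 1.71 g; arabinose 1.57 g

Scale factor relative to 1 L: 0.123.
maltose: 2.72% w/v = 27.2 g/L → 27.2 × 0.123 L = 3.35 g
MOPS: 0.116% w/v = 1.16 g/L → 1.16 × 0.123 L = 0.14268 g = 142.68 mg
L-methionine: 0.038 g per 100 mL × 123 mL ÷ 100 = 0.04674 g = 46.74 mg
sodium chloride: 7.08 g/L × 0.123 L = 0.87 g
sorbitol: 13.9 g/L × 0.123 L = 1.71 g
arabinose: 12.8 g/L × 0.123 L = 1.57 g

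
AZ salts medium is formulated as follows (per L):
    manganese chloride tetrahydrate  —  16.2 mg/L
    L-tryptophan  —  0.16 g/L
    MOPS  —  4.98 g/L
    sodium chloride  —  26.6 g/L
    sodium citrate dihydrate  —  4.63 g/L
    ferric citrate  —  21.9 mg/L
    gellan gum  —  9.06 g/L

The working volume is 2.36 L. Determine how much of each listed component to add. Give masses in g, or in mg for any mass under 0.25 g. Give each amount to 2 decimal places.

manganese chloride tetrahydrate 38.23 mg; L-tryptophan 0.38 g; MOPS 11.75 g; sodium chloride 62.78 g; sodium citrate dihydrate 10.93 g; ferric citrate 51.68 mg; gellan gum 21.38 g

Working volume: 2.36 L.
manganese chloride tetrahydrate: 16.2 mg/L × 2.36 L = 38.23 mg
L-tryptophan: 0.16 g/L × 2.36 L = 0.38 g
MOPS: 4.98 g/L × 2.36 L = 11.75 g
sodium chloride: 26.6 g/L × 2.36 L = 62.78 g
sodium citrate dihydrate: 4.63 g/L × 2.36 L = 10.93 g
ferric citrate: 21.9 mg/L × 2.36 L = 51.68 mg
gellan gum: 9.06 g/L × 2.36 L = 21.38 g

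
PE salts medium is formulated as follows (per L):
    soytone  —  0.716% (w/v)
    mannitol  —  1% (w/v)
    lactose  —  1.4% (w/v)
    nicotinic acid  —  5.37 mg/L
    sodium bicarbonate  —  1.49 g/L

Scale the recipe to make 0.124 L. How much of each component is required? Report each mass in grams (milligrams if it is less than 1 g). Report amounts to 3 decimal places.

soytone 887.840 mg; mannitol 1.240 g; lactose 1.736 g; nicotinic acid 0.666 mg; sodium bicarbonate 184.760 mg

Scale factor relative to 1 L: 0.124.
soytone: 0.716% w/v = 7.16 g/L → 7.16 × 0.124 L = 0.88784 g = 887.840 mg
mannitol: 1% w/v = 10 g/L → 10 × 0.124 L = 1.240 g
lactose: 1.4 g per 100 mL × 124 mL ÷ 100 = 1.736 g
nicotinic acid: 5.37 mg/L × 0.124 L = 0.666 mg
sodium bicarbonate: 1.49 g/L × 0.124 L = 0.18476 g = 184.760 mg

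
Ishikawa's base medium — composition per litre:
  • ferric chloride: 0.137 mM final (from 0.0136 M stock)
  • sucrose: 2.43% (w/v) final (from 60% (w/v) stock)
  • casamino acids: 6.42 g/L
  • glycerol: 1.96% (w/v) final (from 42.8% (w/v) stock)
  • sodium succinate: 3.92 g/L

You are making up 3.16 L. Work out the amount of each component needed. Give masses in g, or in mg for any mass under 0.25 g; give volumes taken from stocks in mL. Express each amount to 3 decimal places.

ferric chloride 31.832 mL; sucrose 127.980 mL; casamino acids 20.287 g; glycerol 144.710 mL; sodium succinate 12.387 g

Working volume: 3.16 L.
ferric chloride: C1V1 = C2V2 → 0.137 mM × 3160 mL ÷ 13.6 mM = 31.832 mL
sucrose: C1V1 = C2V2 → 2.43% ÷ 60% × 3160 mL = 127.980 mL
casamino acids: 6.42 g/L × 3.16 L = 20.287 g
glycerol: V = C2·V2/C1 = 1.96% ÷ 42.8% × 3160 mL = 144.710 mL
sodium succinate: 3.92 g/L × 3.16 L = 12.387 g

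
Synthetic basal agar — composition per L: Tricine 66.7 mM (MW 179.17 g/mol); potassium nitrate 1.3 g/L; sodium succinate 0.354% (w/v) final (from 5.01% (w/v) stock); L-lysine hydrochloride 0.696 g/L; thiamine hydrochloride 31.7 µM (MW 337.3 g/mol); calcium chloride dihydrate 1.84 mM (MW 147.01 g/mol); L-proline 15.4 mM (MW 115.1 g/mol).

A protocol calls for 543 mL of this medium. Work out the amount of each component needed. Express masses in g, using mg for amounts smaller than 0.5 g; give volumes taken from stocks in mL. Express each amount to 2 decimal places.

Tricine 6.49 g; potassium nitrate 0.71 g; sodium succinate 38.37 mL; L-lysine hydrochloride 377.93 mg; thiamine hydrochloride 5.81 mg; calcium chloride dihydrate 146.88 mg; L-proline 0.96 g

Target volume = 543 mL = 0.543 L.
Tricine: 66.7 mmol/L × 179.17 g/mol × 0.543 L ÷ 1000 = 6.49 g
potassium nitrate: 1.3 g/L × 0.543 L = 0.71 g
sodium succinate: C1V1 = C2V2 → 0.354% ÷ 5.01% × 543 mL = 38.37 mL
L-lysine hydrochloride: 0.696 g/L × 0.543 L = 0.377928 g = 377.93 mg
thiamine hydrochloride: 31.7 µmol/L × 337.3 g/mol × 0.543 L ÷ 1000 = 5.81 mg
calcium chloride dihydrate: 1.84 mmol/L × 147.01 mg/mmol × 0.543 L = 146.88 mg
L-proline: 15.4 mmol/L × 115.1 g/mol × 0.543 L ÷ 1000 = 0.96 g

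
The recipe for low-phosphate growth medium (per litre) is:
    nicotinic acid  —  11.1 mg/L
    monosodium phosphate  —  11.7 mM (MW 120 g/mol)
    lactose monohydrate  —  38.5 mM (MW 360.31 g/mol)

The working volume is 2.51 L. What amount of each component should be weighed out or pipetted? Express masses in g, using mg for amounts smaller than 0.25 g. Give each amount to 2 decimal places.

nicotinic acid 27.86 mg; monosodium phosphate 3.52 g; lactose monohydrate 34.82 g

Working volume: 2.51 L.
nicotinic acid: 11.1 mg/L × 2.51 L = 27.86 mg
monosodium phosphate: 11.7 mmol/L × 120 g/mol × 2.51 L ÷ 1000 = 3.52 g
lactose monohydrate: 38.5 mmol/L × 360.31 g/mol × 2.51 L ÷ 1000 = 34.82 g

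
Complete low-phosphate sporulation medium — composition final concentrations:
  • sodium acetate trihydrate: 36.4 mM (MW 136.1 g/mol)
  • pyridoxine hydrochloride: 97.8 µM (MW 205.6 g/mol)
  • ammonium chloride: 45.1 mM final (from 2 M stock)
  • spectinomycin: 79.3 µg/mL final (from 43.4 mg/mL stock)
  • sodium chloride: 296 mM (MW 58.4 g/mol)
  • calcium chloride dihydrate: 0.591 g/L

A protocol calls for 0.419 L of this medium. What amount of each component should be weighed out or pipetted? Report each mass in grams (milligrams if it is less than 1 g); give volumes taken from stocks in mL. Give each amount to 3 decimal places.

Working volume: 0.419 L.
sodium acetate trihydrate: 36.4 mmol/L × 136.1 g/mol × 0.419 L ÷ 1000 = 2.076 g
pyridoxine hydrochloride: 97.8 µmol/L × 205.6 g/mol × 0.419 L ÷ 1000 = 8.425 mg
ammonium chloride: V = C2·V2/C1 = 45.1 mM × 419 mL ÷ 2000 mM = 9.448 mL
spectinomycin: dilute stock: 79.3 µg/mL × 419 mL ÷ 43400 µg/mL = 0.766 mL
sodium chloride: 296 mmol/L × 58.4 g/mol × 0.419 L ÷ 1000 = 7.243 g
calcium chloride dihydrate: 0.591 g/L × 0.419 L = 0.247629 g = 247.629 mg

sodium acetate trihydrate 2.076 g; pyridoxine hydrochloride 8.425 mg; ammonium chloride 9.448 mL; spectinomycin 0.766 mL; sodium chloride 7.243 g; calcium chloride dihydrate 247.629 mg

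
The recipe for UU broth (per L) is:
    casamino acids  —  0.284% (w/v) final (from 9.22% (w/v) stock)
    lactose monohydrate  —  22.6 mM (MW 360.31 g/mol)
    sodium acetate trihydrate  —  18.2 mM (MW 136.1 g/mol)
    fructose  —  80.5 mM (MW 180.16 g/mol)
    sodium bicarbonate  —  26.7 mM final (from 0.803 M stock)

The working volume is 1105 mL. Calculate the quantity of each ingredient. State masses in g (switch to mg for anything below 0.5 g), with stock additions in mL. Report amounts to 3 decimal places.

casamino acids 34.037 mL; lactose monohydrate 8.998 g; sodium acetate trihydrate 2.737 g; fructose 16.026 g; sodium bicarbonate 36.742 mL

Working volume: 1105 mL = 1.105 L.
casamino acids: dilute stock: 0.284% ÷ 9.22% × 1105 mL = 34.037 mL
lactose monohydrate: 22.6 mmol/L × 360.31 g/mol × 1.105 L ÷ 1000 = 8.998 g
sodium acetate trihydrate: 18.2 mmol/L × 136.1 g/mol × 1.105 L ÷ 1000 = 2.737 g
fructose: 80.5 mmol/L × 180.16 g/mol × 1.105 L ÷ 1000 = 16.026 g
sodium bicarbonate: V = C2·V2/C1 = 26.7 mM × 1105 mL ÷ 803 mM = 36.742 mL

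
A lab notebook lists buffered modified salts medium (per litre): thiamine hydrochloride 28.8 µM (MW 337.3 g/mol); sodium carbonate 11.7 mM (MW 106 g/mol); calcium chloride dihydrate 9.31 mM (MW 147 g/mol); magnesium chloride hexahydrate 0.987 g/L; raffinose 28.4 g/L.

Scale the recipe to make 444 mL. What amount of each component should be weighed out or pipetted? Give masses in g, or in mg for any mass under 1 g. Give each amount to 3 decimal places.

Scale factor relative to 1 L: 0.444.
thiamine hydrochloride: 28.8 µmol/L × 337.3 g/mol × 0.444 L ÷ 1000 = 4.313 mg
sodium carbonate: 11.7 mmol/L × 106 mg/mmol × 0.444 L = 550.649 mg
calcium chloride dihydrate: 9.31 mmol/L × 147 mg/mmol × 0.444 L = 607.645 mg
magnesium chloride hexahydrate: 0.987 g/L × 0.444 L = 0.438228 g = 438.228 mg
raffinose: 28.4 g/L × 0.444 L = 12.610 g

thiamine hydrochloride 4.313 mg; sodium carbonate 550.649 mg; calcium chloride dihydrate 607.645 mg; magnesium chloride hexahydrate 438.228 mg; raffinose 12.610 g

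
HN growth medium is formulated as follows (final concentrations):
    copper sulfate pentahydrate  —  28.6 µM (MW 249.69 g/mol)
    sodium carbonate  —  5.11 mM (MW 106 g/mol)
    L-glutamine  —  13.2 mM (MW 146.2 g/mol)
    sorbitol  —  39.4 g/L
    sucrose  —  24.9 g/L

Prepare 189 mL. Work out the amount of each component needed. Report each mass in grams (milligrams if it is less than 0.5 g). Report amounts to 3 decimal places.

copper sulfate pentahydrate 1.350 mg; sodium carbonate 102.374 mg; L-glutamine 364.740 mg; sorbitol 7.447 g; sucrose 4.706 g

Working volume: 189 mL = 0.189 L.
copper sulfate pentahydrate: 28.6 µmol/L × 249.69 g/mol × 0.189 L ÷ 1000 = 1.350 mg
sodium carbonate: 5.11 mmol/L × 106 mg/mmol × 0.189 L = 102.374 mg
L-glutamine: 13.2 mmol/L × 146.2 mg/mmol × 0.189 L = 364.740 mg
sorbitol: 39.4 g/L × 0.189 L = 7.447 g
sucrose: 24.9 g/L × 0.189 L = 4.706 g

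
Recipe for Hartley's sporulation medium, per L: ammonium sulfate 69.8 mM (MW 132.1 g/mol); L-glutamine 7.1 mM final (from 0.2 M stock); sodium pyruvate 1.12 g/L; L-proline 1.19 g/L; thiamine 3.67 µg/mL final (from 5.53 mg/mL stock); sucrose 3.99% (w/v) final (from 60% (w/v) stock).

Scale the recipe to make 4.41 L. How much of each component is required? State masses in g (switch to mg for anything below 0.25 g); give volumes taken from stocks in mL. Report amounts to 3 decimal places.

Working volume: 4.41 L.
ammonium sulfate: 69.8 mmol/L × 132.1 g/mol × 4.41 L ÷ 1000 = 40.663 g
L-glutamine: V = C2·V2/C1 = 7.1 mM × 4410 mL ÷ 200 mM = 156.555 mL
sodium pyruvate: 1.12 g/L × 4.41 L = 4.939 g
L-proline: 1.19 g/L × 4.41 L = 5.248 g
thiamine: C1V1 = C2V2 → 3.67 µg/mL × 4410 mL ÷ 5530 µg/mL = 2.927 mL
sucrose: C1V1 = C2V2 → 3.99% ÷ 60% × 4410 mL = 293.265 mL

ammonium sulfate 40.663 g; L-glutamine 156.555 mL; sodium pyruvate 4.939 g; L-proline 5.248 g; thiamine 2.927 mL; sucrose 293.265 mL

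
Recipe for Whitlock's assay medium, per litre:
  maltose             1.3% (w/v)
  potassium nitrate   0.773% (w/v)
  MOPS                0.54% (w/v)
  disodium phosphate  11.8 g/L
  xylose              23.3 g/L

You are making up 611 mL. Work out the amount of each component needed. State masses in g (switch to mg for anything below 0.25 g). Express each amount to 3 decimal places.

maltose 7.943 g; potassium nitrate 4.723 g; MOPS 3.299 g; disodium phosphate 7.210 g; xylose 14.236 g

Target volume = 611 mL = 0.611 L.
maltose: 1.3% w/v = 13 g/L → 13 × 0.611 L = 7.943 g
potassium nitrate: 0.773 g per 100 mL × 611 mL ÷ 100 = 4.723 g
MOPS: 0.54% w/v = 5.4 g/L → 5.4 × 0.611 L = 3.299 g
disodium phosphate: 11.8 g/L × 0.611 L = 7.210 g
xylose: 23.3 g/L × 0.611 L = 14.236 g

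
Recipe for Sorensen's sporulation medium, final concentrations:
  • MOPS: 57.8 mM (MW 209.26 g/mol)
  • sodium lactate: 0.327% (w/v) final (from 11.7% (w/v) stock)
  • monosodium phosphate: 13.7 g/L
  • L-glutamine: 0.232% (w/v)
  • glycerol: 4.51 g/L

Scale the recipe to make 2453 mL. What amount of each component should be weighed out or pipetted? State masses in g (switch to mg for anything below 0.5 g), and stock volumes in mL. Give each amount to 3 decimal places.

Working volume: 2453 mL = 2.453 L.
MOPS: 57.8 mmol/L × 209.26 g/mol × 2.453 L ÷ 1000 = 29.670 g
sodium lactate: dilute stock: 0.327% ÷ 11.7% × 2453 mL = 68.558 mL
monosodium phosphate: 13.7 g/L × 2.453 L = 33.606 g
L-glutamine: 0.232 g per 100 mL × 2453 mL ÷ 100 = 5.691 g
glycerol: 4.51 g/L × 2.453 L = 11.063 g

MOPS 29.670 g; sodium lactate 68.558 mL; monosodium phosphate 33.606 g; L-glutamine 5.691 g; glycerol 11.063 g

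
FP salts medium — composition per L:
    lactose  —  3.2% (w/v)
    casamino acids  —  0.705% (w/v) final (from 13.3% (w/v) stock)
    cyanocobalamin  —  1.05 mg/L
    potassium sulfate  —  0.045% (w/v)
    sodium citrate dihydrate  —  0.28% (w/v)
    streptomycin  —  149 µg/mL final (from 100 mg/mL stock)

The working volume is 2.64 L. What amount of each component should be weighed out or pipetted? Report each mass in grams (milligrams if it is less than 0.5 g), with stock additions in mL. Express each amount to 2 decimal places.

Scale factor relative to 1 L: 2.64.
lactose: 3.2% w/v = 32 g/L → 32 × 2.64 L = 84.48 g
casamino acids: V = C2·V2/C1 = 0.705% ÷ 13.3% × 2640 mL = 139.94 mL
cyanocobalamin: 1.05 mg/L × 2.64 L = 2.77 mg
potassium sulfate: 0.045 g per 100 mL × 2640 mL ÷ 100 = 1.19 g
sodium citrate dihydrate: 0.28 g per 100 mL × 2640 mL ÷ 100 = 7.39 g
streptomycin: dilute stock: 149 µg/mL × 2640 mL ÷ 100000 µg/mL = 3.93 mL

lactose 84.48 g; casamino acids 139.94 mL; cyanocobalamin 2.77 mg; potassium sulfate 1.19 g; sodium citrate dihydrate 7.39 g; streptomycin 3.93 mL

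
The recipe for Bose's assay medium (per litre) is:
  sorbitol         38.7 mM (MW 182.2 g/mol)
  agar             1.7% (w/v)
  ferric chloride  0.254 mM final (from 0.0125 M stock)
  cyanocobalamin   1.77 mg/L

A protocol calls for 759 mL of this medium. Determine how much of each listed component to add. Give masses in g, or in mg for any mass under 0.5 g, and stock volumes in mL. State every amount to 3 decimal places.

Target volume = 759 mL = 0.759 L.
sorbitol: 38.7 mmol/L × 182.2 g/mol × 0.759 L ÷ 1000 = 5.352 g
agar: 1.7 g per 100 mL × 759 mL ÷ 100 = 12.903 g
ferric chloride: C1V1 = C2V2 → 0.254 mM × 759 mL ÷ 12.5 mM = 15.423 mL
cyanocobalamin: 1.77 mg/L × 0.759 L = 1.343 mg

sorbitol 5.352 g; agar 12.903 g; ferric chloride 15.423 mL; cyanocobalamin 1.343 mg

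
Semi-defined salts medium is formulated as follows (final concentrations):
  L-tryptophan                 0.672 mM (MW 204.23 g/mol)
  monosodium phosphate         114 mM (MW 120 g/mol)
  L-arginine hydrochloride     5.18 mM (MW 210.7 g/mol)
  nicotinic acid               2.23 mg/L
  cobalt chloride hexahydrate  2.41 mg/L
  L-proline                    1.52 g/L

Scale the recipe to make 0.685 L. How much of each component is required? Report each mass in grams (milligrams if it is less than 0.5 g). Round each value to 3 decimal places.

Working volume: 0.685 L.
L-tryptophan: 0.672 mmol/L × 204.23 mg/mmol × 0.685 L = 94.011 mg
monosodium phosphate: 114 mmol/L × 120 g/mol × 0.685 L ÷ 1000 = 9.371 g
L-arginine hydrochloride: 5.18 mmol/L × 210.7 g/mol × 0.685 L ÷ 1000 = 0.748 g
nicotinic acid: 2.23 mg/L × 0.685 L = 1.528 mg
cobalt chloride hexahydrate: 2.41 mg/L × 0.685 L = 1.651 mg
L-proline: 1.52 g/L × 0.685 L = 1.041 g

L-tryptophan 94.011 mg; monosodium phosphate 9.371 g; L-arginine hydrochloride 0.748 g; nicotinic acid 1.528 mg; cobalt chloride hexahydrate 1.651 mg; L-proline 1.041 g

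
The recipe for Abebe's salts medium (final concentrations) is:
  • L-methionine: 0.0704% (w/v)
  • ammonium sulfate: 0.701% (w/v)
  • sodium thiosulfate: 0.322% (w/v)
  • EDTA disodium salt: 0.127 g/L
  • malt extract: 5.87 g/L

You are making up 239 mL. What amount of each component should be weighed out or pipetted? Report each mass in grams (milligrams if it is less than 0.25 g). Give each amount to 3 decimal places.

L-methionine 168.256 mg; ammonium sulfate 1.675 g; sodium thiosulfate 0.770 g; EDTA disodium salt 30.353 mg; malt extract 1.403 g

Target volume = 239 mL = 0.239 L.
L-methionine: 0.0704 g per 100 mL × 239 mL ÷ 100 = 0.168256 g = 168.256 mg
ammonium sulfate: 0.701% w/v = 7.01 g/L → 7.01 × 0.239 L = 1.675 g
sodium thiosulfate: 0.322% w/v = 3.22 g/L → 3.22 × 0.239 L = 0.770 g
EDTA disodium salt: 0.127 g/L × 0.239 L = 0.030353 g = 30.353 mg
malt extract: 5.87 g/L × 0.239 L = 1.403 g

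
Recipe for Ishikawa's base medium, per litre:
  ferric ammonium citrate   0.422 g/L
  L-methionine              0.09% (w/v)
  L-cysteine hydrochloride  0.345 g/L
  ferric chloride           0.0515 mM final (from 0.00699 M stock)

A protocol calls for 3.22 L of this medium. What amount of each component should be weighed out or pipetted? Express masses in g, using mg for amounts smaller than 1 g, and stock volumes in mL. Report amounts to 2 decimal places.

ferric ammonium citrate 1.36 g; L-methionine 2.90 g; L-cysteine hydrochloride 1.11 g; ferric chloride 23.72 mL

Working volume: 3.22 L.
ferric ammonium citrate: 0.422 g/L × 3.22 L = 1.36 g
L-methionine: 0.09 g per 100 mL × 3220 mL ÷ 100 = 2.90 g
L-cysteine hydrochloride: 0.345 g/L × 3.22 L = 1.11 g
ferric chloride: dilute stock: 0.0515 mM × 3220 mL ÷ 6.99 mM = 23.72 mL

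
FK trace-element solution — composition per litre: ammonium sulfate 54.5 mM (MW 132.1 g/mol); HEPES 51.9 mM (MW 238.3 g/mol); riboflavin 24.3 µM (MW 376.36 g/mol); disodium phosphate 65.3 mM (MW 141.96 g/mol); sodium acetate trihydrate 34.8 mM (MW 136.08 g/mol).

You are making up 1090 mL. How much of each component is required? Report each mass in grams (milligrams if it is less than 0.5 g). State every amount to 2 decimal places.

ammonium sulfate 7.85 g; HEPES 13.48 g; riboflavin 9.97 mg; disodium phosphate 10.10 g; sodium acetate trihydrate 5.16 g

Working volume: 1090 mL = 1.09 L.
ammonium sulfate: 54.5 mmol/L × 132.1 g/mol × 1.09 L ÷ 1000 = 7.85 g
HEPES: 51.9 mmol/L × 238.3 g/mol × 1.09 L ÷ 1000 = 13.48 g
riboflavin: 24.3 µmol/L × 376.36 g/mol × 1.09 L ÷ 1000 = 9.97 mg
disodium phosphate: 65.3 mmol/L × 141.96 g/mol × 1.09 L ÷ 1000 = 10.10 g
sodium acetate trihydrate: 34.8 mmol/L × 136.08 g/mol × 1.09 L ÷ 1000 = 5.16 g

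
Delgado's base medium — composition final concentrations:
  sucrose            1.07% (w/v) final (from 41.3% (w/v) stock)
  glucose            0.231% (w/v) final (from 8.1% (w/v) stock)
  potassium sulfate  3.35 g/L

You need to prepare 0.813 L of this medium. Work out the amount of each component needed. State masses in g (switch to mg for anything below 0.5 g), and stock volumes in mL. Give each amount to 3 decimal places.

sucrose 21.063 mL; glucose 23.186 mL; potassium sulfate 2.724 g

Scale factor relative to 1 L: 0.813.
sucrose: C1V1 = C2V2 → 1.07% ÷ 41.3% × 813 mL = 21.063 mL
glucose: C1V1 = C2V2 → 0.231% ÷ 8.1% × 813 mL = 23.186 mL
potassium sulfate: 3.35 g/L × 0.813 L = 2.724 g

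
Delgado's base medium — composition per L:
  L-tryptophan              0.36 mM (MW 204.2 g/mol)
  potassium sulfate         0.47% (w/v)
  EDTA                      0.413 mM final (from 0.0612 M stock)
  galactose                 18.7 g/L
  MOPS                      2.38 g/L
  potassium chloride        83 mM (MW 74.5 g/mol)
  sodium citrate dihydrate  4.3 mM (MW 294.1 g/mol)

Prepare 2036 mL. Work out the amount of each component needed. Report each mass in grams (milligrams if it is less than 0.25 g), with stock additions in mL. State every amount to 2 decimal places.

L-tryptophan 149.67 mg; potassium sulfate 9.57 g; EDTA 13.74 mL; galactose 38.07 g; MOPS 4.85 g; potassium chloride 12.59 g; sodium citrate dihydrate 2.57 g

Working volume: 2036 mL = 2.036 L.
L-tryptophan: 0.36 mmol/L × 204.2 mg/mmol × 2.036 L = 149.67 mg
potassium sulfate: 0.47% w/v = 4.7 g/L → 4.7 × 2.036 L = 9.57 g
EDTA: V = C2·V2/C1 = 0.413 mM × 2036 mL ÷ 61.2 mM = 13.74 mL
galactose: 18.7 g/L × 2.036 L = 38.07 g
MOPS: 2.38 g/L × 2.036 L = 4.85 g
potassium chloride: 83 mmol/L × 74.5 g/mol × 2.036 L ÷ 1000 = 12.59 g
sodium citrate dihydrate: 4.3 mmol/L × 294.1 g/mol × 2.036 L ÷ 1000 = 2.57 g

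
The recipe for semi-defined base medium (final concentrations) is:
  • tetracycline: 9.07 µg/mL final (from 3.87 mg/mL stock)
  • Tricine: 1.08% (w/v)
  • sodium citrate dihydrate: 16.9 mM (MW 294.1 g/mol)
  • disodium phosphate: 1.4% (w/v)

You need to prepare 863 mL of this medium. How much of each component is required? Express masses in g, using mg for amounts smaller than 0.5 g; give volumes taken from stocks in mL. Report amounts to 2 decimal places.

tetracycline 2.02 mL; Tricine 9.32 g; sodium citrate dihydrate 4.29 g; disodium phosphate 12.08 g

Working volume: 863 mL = 0.863 L.
tetracycline: C1V1 = C2V2 → 9.07 µg/mL × 863 mL ÷ 3870 µg/mL = 2.02 mL
Tricine: 1.08 g per 100 mL × 863 mL ÷ 100 = 9.32 g
sodium citrate dihydrate: 16.9 mmol/L × 294.1 g/mol × 0.863 L ÷ 1000 = 4.29 g
disodium phosphate: 1.4 g per 100 mL × 863 mL ÷ 100 = 12.08 g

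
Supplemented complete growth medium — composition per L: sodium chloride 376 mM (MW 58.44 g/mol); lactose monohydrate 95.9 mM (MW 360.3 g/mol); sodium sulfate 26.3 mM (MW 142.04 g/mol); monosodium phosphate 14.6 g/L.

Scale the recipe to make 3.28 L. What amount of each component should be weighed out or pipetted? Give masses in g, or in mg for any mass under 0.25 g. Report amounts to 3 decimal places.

sodium chloride 72.073 g; lactose monohydrate 113.333 g; sodium sulfate 12.253 g; monosodium phosphate 47.888 g

Working volume: 3.28 L.
sodium chloride: 376 mmol/L × 58.44 g/mol × 3.28 L ÷ 1000 = 72.073 g
lactose monohydrate: 95.9 mmol/L × 360.3 g/mol × 3.28 L ÷ 1000 = 113.333 g
sodium sulfate: 26.3 mmol/L × 142.04 g/mol × 3.28 L ÷ 1000 = 12.253 g
monosodium phosphate: 14.6 g/L × 3.28 L = 47.888 g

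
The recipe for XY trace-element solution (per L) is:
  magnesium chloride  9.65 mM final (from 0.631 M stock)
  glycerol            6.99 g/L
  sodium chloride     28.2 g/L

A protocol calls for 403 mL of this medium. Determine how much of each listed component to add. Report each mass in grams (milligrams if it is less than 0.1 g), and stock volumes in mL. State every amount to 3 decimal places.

Target volume = 403 mL = 0.403 L.
magnesium chloride: C1V1 = C2V2 → 9.65 mM × 403 mL ÷ 631 mM = 6.163 mL
glycerol: 6.99 g/L × 0.403 L = 2.817 g
sodium chloride: 28.2 g/L × 0.403 L = 11.365 g

magnesium chloride 6.163 mL; glycerol 2.817 g; sodium chloride 11.365 g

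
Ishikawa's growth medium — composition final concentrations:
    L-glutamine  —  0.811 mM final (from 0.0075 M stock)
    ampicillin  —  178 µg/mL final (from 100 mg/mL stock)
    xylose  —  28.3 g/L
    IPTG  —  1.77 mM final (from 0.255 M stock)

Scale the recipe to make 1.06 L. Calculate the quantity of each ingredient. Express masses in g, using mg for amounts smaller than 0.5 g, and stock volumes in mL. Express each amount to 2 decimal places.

L-glutamine 114.62 mL; ampicillin 1.89 mL; xylose 30.00 g; IPTG 7.36 mL

Working volume: 1.06 L.
L-glutamine: C1V1 = C2V2 → 0.811 mM × 1060 mL ÷ 7.5 mM = 114.62 mL
ampicillin: C1V1 = C2V2 → 178 µg/mL × 1060 mL ÷ 100000 µg/mL = 1.89 mL
xylose: 28.3 g/L × 1.06 L = 30.00 g
IPTG: C1V1 = C2V2 → 1.77 mM × 1060 mL ÷ 255 mM = 7.36 mL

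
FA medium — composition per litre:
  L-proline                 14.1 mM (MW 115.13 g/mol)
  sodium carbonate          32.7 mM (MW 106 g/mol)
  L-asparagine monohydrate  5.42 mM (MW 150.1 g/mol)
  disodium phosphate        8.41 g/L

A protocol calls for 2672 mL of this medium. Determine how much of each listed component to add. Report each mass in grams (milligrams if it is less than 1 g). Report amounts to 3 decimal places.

Scale factor relative to 1 L: 2.672.
L-proline: 14.1 mmol/L × 115.13 g/mol × 2.672 L ÷ 1000 = 4.338 g
sodium carbonate: 32.7 mmol/L × 106 g/mol × 2.672 L ÷ 1000 = 9.262 g
L-asparagine monohydrate: 5.42 mmol/L × 150.1 g/mol × 2.672 L ÷ 1000 = 2.174 g
disodium phosphate: 8.41 g/L × 2.672 L = 22.472 g

L-proline 4.338 g; sodium carbonate 9.262 g; L-asparagine monohydrate 2.174 g; disodium phosphate 22.472 g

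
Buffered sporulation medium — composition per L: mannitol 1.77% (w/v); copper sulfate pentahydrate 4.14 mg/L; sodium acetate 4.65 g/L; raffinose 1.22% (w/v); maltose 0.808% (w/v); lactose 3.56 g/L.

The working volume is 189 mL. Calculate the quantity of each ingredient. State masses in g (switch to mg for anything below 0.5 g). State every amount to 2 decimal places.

mannitol 3.35 g; copper sulfate pentahydrate 0.78 mg; sodium acetate 0.88 g; raffinose 2.31 g; maltose 1.53 g; lactose 0.67 g

Working volume: 189 mL = 0.189 L.
mannitol: 1.77% w/v = 17.7 g/L → 17.7 × 0.189 L = 3.35 g
copper sulfate pentahydrate: 4.14 mg/L × 0.189 L = 0.78 mg
sodium acetate: 4.65 g/L × 0.189 L = 0.88 g
raffinose: 1.22% w/v = 12.2 g/L → 12.2 × 0.189 L = 2.31 g
maltose: 0.808% w/v = 8.08 g/L → 8.08 × 0.189 L = 1.53 g
lactose: 3.56 g/L × 0.189 L = 0.67 g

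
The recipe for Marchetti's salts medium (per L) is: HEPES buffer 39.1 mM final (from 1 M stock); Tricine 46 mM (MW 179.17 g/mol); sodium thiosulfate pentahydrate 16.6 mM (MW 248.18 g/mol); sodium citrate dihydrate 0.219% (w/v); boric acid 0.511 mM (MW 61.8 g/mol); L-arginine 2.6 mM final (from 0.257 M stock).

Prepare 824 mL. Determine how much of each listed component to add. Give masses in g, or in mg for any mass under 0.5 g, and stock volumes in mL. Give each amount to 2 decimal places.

HEPES buffer 32.22 mL; Tricine 6.79 g; sodium thiosulfate pentahydrate 3.39 g; sodium citrate dihydrate 1.80 g; boric acid 26.02 mg; L-arginine 8.34 mL

Target volume = 824 mL = 0.824 L.
HEPES buffer: C1V1 = C2V2 → 39.1 mM × 824 mL ÷ 1000 mM = 32.22 mL
Tricine: 46 mmol/L × 179.17 g/mol × 0.824 L ÷ 1000 = 6.79 g
sodium thiosulfate pentahydrate: 16.6 mmol/L × 248.18 g/mol × 0.824 L ÷ 1000 = 3.39 g
sodium citrate dihydrate: 0.219% w/v = 2.19 g/L → 2.19 × 0.824 L = 1.80 g
boric acid: 0.511 mmol/L × 61.8 mg/mmol × 0.824 L = 26.02 mg
L-arginine: dilute stock: 2.6 mM × 824 mL ÷ 257 mM = 8.34 mL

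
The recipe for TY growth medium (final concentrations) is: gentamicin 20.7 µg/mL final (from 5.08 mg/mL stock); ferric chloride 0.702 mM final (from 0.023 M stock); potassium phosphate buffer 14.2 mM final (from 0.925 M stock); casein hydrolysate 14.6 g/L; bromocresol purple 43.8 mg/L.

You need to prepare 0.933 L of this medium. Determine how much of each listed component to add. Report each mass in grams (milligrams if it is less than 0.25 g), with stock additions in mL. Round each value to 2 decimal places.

Working volume: 0.933 L.
gentamicin: dilute stock: 20.7 µg/mL × 933 mL ÷ 5080 µg/mL = 3.80 mL
ferric chloride: V = C2·V2/C1 = 0.702 mM × 933 mL ÷ 23 mM = 28.48 mL
potassium phosphate buffer: dilute stock: 14.2 mM × 933 mL ÷ 925 mM = 14.32 mL
casein hydrolysate: 14.6 g/L × 0.933 L = 13.62 g
bromocresol purple: 43.8 mg/L × 0.933 L = 40.87 mg

gentamicin 3.80 mL; ferric chloride 28.48 mL; potassium phosphate buffer 14.32 mL; casein hydrolysate 13.62 g; bromocresol purple 40.87 mg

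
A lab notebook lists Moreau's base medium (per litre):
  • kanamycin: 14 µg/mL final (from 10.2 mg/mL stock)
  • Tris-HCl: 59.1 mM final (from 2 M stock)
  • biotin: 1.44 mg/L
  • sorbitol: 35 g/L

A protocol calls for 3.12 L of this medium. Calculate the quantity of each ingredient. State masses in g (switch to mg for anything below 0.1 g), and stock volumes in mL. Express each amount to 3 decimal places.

Scale factor relative to 1 L: 3.12.
kanamycin: C1V1 = C2V2 → 14 µg/mL × 3120 mL ÷ 10200 µg/mL = 4.282 mL
Tris-HCl: C1V1 = C2V2 → 59.1 mM × 3120 mL ÷ 2000 mM = 92.196 mL
biotin: 1.44 mg/L × 3.12 L = 4.493 mg
sorbitol: 35 g/L × 3.12 L = 109.200 g

kanamycin 4.282 mL; Tris-HCl 92.196 mL; biotin 4.493 mg; sorbitol 109.200 g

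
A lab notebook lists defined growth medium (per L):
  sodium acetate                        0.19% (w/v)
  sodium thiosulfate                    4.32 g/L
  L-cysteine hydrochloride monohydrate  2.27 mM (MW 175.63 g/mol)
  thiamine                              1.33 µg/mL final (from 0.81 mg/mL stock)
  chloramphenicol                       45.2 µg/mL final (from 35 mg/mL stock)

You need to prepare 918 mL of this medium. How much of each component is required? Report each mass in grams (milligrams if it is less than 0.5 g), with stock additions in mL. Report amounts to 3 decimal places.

sodium acetate 1.744 g; sodium thiosulfate 3.966 g; L-cysteine hydrochloride monohydrate 365.988 mg; thiamine 1.507 mL; chloramphenicol 1.186 mL

Target volume = 918 mL = 0.918 L.
sodium acetate: 0.19 g per 100 mL × 918 mL ÷ 100 = 1.744 g
sodium thiosulfate: 4.32 g/L × 0.918 L = 3.966 g
L-cysteine hydrochloride monohydrate: 2.27 mmol/L × 175.63 mg/mmol × 0.918 L = 365.988 mg
thiamine: dilute stock: 1.33 µg/mL × 918 mL ÷ 810 µg/mL = 1.507 mL
chloramphenicol: dilute stock: 45.2 µg/mL × 918 mL ÷ 35000 µg/mL = 1.186 mL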